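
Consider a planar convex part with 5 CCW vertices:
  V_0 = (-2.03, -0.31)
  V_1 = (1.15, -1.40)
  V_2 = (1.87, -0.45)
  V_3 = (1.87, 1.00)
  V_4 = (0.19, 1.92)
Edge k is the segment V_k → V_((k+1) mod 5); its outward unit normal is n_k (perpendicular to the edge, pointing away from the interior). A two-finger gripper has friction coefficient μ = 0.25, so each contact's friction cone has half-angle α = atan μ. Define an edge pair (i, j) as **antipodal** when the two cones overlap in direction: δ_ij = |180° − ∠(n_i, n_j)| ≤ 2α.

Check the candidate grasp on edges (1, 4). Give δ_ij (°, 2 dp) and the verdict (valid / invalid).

δ = 7.71°, valid

α = atan 0.25 = 14.04°;  2α = 28.07°
edge 1: e_1 = (+0.72, +0.95);  n_1 = (+0.7970, -0.6040)
edge 4: e_4 = (-2.22, -2.23);  n_4 = (-0.7087, +0.7055)
∠(n_1, n_4) = 172.29°
δ = |180° − 172.29°| = 7.71°
7.71° ≤ 2α = 28.07°  →  valid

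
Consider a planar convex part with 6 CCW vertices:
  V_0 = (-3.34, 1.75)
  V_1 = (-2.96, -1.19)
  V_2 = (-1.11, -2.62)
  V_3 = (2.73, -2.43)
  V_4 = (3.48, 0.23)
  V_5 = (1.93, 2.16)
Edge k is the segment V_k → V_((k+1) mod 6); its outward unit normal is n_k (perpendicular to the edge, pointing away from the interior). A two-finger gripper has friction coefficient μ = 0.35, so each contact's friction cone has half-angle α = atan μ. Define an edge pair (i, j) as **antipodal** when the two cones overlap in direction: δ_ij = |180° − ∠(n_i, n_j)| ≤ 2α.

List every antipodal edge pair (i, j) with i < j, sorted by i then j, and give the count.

count = 4; pairs: (0,3), (0,4), (1,4), (2,5)

α = atan 0.35 = 19.29°;  2α = 38.58°
n_0 = (-0.9918, -0.1282)
n_1 = (-0.6116, -0.7912)
n_2 = (+0.0494, -0.9988)
n_3 = (+0.9625, -0.2714)
n_4 = (+0.7797, +0.6262)
n_5 = (-0.0776, +0.9970)
  (0,1): δ = 135.07°  ·
  (0,2): δ = 94.53°  ·
  (0,3): δ = 23.11°  ✓
  (0,4): δ = 31.40°  ✓
  (0,5): δ = 87.08°  ·
  (1,2): δ = 139.46°  ·
  (1,3): δ = 68.04°  ·
  (1,4): δ = 13.53°  ✓
  (1,5): δ = 42.15°  ·
  (2,3): δ = 108.58°  ·
  (2,4): δ = 54.06°  ·
  (2,5): δ = 1.62°  ✓
  (3,4): δ = 125.49°  ·
  (3,5): δ = 69.81°  ·
  (4,5): δ = 124.32°  ·
antipodal pairs: 4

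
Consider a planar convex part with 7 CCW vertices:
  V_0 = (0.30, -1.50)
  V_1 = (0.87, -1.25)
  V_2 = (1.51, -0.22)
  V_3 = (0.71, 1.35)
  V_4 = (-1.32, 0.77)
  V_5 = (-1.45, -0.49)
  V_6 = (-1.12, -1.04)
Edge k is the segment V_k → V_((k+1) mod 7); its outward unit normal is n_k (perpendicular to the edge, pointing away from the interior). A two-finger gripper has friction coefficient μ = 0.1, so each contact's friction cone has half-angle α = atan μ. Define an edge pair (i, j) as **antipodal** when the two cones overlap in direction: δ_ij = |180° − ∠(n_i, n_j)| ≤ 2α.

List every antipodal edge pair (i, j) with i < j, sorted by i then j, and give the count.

count = 2; pairs: (0,3), (2,5)

α = atan 0.1 = 5.71°;  2α = 11.42°
n_0 = (+0.4017, -0.9158)
n_1 = (+0.8494, -0.5278)
n_2 = (+0.8910, +0.4540)
n_3 = (-0.2747, +0.9615)
n_4 = (-0.9947, +0.1026)
n_5 = (-0.8575, -0.5145)
n_6 = (-0.3082, -0.9513)
  (0,1): δ = 145.54°  ·
  (0,2): δ = 86.68°  ·
  (0,3): δ = 7.74°  ✓
  (0,4): δ = 60.43°  ·
  (0,5): δ = 97.28°  ·
  (0,6): δ = 138.37°  ·
  (1,2): δ = 121.14°  ·
  (1,3): δ = 42.20°  ·
  (1,4): δ = 25.96°  ·
  (1,5): δ = 62.82°  ·
  (1,6): δ = 103.91°  ·
  (2,3): δ = 101.06°  ·
  (2,4): δ = 32.89°  ·
  (2,5): δ = 3.96°  ✓
  (2,6): δ = 45.05°  ·
  (3,4): δ = 111.84°  ·
  (3,5): δ = 74.98°  ·
  (3,6): δ = 33.89°  ·
  (4,5): δ = 143.15°  ·
  (4,6): δ = 102.06°  ·
  (5,6): δ = 138.91°  ·
antipodal pairs: 2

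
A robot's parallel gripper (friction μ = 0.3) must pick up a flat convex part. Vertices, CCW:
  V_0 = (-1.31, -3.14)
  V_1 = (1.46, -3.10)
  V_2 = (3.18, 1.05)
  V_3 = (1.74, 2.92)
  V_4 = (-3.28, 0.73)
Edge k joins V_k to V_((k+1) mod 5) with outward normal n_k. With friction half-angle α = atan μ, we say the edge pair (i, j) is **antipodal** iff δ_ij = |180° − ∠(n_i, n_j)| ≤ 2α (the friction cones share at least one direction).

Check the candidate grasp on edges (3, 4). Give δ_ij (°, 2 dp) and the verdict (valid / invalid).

α = atan 0.3 = 16.70°;  2α = 33.40°
edge 3: e_3 = (-5.02, -2.19);  n_3 = (-0.3999, +0.9166)
edge 4: e_4 = (+1.97, -3.87);  n_4 = (-0.8912, -0.4536)
∠(n_3, n_4) = 93.41°
δ = |180° − 93.41°| = 86.59°
86.59° > 2α = 33.40°  →  invalid

δ = 86.59°, invalid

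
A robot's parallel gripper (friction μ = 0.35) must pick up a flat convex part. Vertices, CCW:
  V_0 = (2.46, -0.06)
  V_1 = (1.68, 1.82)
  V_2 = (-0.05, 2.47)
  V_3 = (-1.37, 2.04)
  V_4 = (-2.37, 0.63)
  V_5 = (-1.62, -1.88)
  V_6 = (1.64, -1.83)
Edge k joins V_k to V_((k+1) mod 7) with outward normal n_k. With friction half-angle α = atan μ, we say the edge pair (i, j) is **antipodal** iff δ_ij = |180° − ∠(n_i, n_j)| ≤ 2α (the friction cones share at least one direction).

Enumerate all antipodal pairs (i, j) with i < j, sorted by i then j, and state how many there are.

count = 4; pairs: (0,4), (1,5), (2,5), (3,6)

α = atan 0.35 = 19.29°;  2α = 38.58°
n_0 = (+0.9237, +0.3832)
n_1 = (+0.3517, +0.9361)
n_2 = (-0.3097, +0.9508)
n_3 = (-0.8157, +0.5785)
n_4 = (-0.9581, -0.2863)
n_5 = (+0.0153, -0.9999)
n_6 = (+0.9074, -0.4204)
  (0,1): δ = 133.13°  ·
  (0,2): δ = 94.49°  ·
  (0,3): δ = 57.88°  ·
  (0,4): δ = 5.90°  ✓
  (0,5): δ = 68.35°  ·
  (0,6): δ = 132.61°  ·
  (1,2): δ = 141.36°  ·
  (1,3): δ = 104.75°  ·
  (1,4): δ = 52.77°  ·
  (1,5): δ = 21.47°  ✓
  (1,6): δ = 85.74°  ·
  (2,3): δ = 143.39°  ·
  (2,4): δ = 91.41°  ·
  (2,5): δ = 17.16°  ✓
  (2,6): δ = 47.10°  ·
  (3,4): δ = 128.02°  ·
  (3,5): δ = 53.78°  ·
  (3,6): δ = 10.49°  ✓
  (4,5): δ = 105.76°  ·
  (4,6): δ = 41.49°  ·
  (5,6): δ = 115.74°  ·
antipodal pairs: 4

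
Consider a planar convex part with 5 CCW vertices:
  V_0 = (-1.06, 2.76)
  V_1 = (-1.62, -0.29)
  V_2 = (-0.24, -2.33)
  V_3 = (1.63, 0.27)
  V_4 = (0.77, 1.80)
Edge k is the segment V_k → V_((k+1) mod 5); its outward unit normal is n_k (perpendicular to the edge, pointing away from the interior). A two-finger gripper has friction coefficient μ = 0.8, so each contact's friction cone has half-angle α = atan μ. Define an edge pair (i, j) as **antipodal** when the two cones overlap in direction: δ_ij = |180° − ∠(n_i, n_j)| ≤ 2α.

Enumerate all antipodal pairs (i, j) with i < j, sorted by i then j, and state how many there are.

count = 6; pairs: (0,2), (0,3), (0,4), (1,2), (1,3), (1,4)

α = atan 0.8 = 38.66°;  2α = 77.32°
n_0 = (-0.9836, +0.1806)
n_1 = (-0.8283, -0.5603)
n_2 = (+0.8118, -0.5839)
n_3 = (+0.8717, +0.4900)
n_4 = (+0.4645, +0.8855)
  (0,1): δ = 135.52°  ·
  (0,2): δ = 25.32°  ✓
  (0,3): δ = 39.74°  ✓
  (0,4): δ = 72.72°  ✓
  (1,2): δ = 69.80°  ✓
  (1,3): δ = 4.74°  ✓
  (1,4): δ = 28.24°  ✓
  (2,3): δ = 114.94°  ·
  (2,4): δ = 81.96°  ·
  (3,4): δ = 147.02°  ·
antipodal pairs: 6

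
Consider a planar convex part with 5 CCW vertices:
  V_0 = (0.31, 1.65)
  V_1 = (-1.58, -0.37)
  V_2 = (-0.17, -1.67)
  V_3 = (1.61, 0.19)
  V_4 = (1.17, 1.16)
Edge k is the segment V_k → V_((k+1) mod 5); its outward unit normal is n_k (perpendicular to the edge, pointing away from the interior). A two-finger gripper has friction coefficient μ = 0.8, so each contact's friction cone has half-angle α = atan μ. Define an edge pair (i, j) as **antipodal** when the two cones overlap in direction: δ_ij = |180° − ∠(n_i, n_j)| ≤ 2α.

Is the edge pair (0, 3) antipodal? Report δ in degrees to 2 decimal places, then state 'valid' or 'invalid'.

α = atan 0.8 = 38.66°;  2α = 77.32°
edge 0: e_0 = (-1.89, -2.02);  n_0 = (-0.7302, +0.6832)
edge 3: e_3 = (-0.44, +0.97);  n_3 = (+0.9107, +0.4131)
∠(n_0, n_3) = 112.50°
δ = |180° − 112.50°| = 67.50°
67.50° ≤ 2α = 77.32°  →  valid

δ = 67.50°, valid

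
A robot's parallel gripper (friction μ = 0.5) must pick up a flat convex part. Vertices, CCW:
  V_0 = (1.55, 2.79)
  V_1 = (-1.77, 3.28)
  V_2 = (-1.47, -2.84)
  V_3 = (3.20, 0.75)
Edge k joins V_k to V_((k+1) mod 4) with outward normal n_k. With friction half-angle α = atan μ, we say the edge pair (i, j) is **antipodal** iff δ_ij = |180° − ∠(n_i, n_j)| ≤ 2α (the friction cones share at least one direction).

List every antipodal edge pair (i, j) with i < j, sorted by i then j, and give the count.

α = atan 0.5 = 26.57°;  2α = 53.13°
n_0 = (+0.1460, +0.9893)
n_1 = (-0.9988, -0.0490)
n_2 = (+0.6095, -0.7928)
n_3 = (+0.7775, +0.6289)
  (0,1): δ = 78.80°  ·
  (0,2): δ = 45.95°  ✓
  (0,3): δ = 137.36°  ·
  (1,2): δ = 55.26°  ·
  (1,3): δ = 36.16°  ✓
  (2,3): δ = 88.58°  ·
antipodal pairs: 2

count = 2; pairs: (0,2), (1,3)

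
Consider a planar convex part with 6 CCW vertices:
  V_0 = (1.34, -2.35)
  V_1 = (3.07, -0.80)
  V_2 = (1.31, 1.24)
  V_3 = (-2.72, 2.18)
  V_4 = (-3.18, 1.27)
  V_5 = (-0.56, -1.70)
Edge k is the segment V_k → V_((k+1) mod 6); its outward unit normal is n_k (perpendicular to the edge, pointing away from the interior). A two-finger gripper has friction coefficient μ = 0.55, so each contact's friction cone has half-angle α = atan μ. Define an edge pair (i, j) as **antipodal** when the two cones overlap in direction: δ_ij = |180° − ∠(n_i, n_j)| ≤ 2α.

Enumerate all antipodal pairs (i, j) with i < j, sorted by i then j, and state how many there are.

count = 6; pairs: (0,2), (0,3), (1,4), (1,5), (2,4), (2,5)

α = atan 0.55 = 28.81°;  2α = 57.62°
n_0 = (+0.6673, -0.7448)
n_1 = (+0.7572, +0.6532)
n_2 = (+0.2272, +0.9739)
n_3 = (-0.8925, +0.4511)
n_4 = (-0.7499, -0.6615)
n_5 = (-0.3237, -0.9462)
  (0,1): δ = 91.07°  ·
  (0,2): δ = 54.99°  ✓
  (0,3): δ = 21.32°  ✓
  (0,4): δ = 89.56°  ·
  (0,5): δ = 119.26°  ·
  (1,2): δ = 143.92°  ·
  (1,3): δ = 67.60°  ·
  (1,4): δ = 0.63°  ✓
  (1,5): δ = 30.33°  ✓
  (2,3): δ = 103.69°  ·
  (2,4): δ = 35.45°  ✓
  (2,5): δ = 5.76°  ✓
  (3,4): δ = 111.77°  ·
  (3,5): δ = 82.07°  ·
  (4,5): δ = 150.30°  ·
antipodal pairs: 6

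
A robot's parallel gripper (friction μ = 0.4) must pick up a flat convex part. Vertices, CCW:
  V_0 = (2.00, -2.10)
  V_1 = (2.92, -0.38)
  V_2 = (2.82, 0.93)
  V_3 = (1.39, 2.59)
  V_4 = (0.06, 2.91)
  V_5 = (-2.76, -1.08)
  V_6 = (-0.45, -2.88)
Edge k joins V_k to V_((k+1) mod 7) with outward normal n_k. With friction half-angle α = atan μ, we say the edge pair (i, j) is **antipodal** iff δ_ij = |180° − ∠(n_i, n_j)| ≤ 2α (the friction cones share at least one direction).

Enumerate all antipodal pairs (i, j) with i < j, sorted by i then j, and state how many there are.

α = atan 0.4 = 21.80°;  2α = 43.60°
n_0 = (+0.8818, -0.4717)
n_1 = (+0.9971, +0.0761)
n_2 = (+0.7576, +0.6527)
n_3 = (+0.2339, +0.9723)
n_4 = (-0.8166, +0.5772)
n_5 = (-0.6146, -0.7888)
n_6 = (+0.3034, -0.9529)
  (0,1): δ = 147.49°  ·
  (0,2): δ = 111.12°  ·
  (0,3): δ = 75.39°  ·
  (0,4): δ = 7.11°  ✓
  (0,5): δ = 80.22°  ·
  (0,6): δ = 135.80°  ·
  (1,2): δ = 143.62°  ·
  (1,3): δ = 107.89°  ·
  (1,4): δ = 39.62°  ✓
  (1,5): δ = 47.71°  ·
  (1,6): δ = 103.29°  ·
  (2,3): δ = 144.27°  ·
  (2,4): δ = 75.99°  ·
  (2,5): δ = 11.33°  ✓
  (2,6): δ = 66.92°  ·
  (3,4): δ = 111.72°  ·
  (3,5): δ = 24.40°  ✓
  (3,6): δ = 31.19°  ✓
  (4,5): δ = 92.68°  ·
  (4,6): δ = 37.09°  ✓
  (5,6): δ = 124.41°  ·
antipodal pairs: 6

count = 6; pairs: (0,4), (1,4), (2,5), (3,5), (3,6), (4,6)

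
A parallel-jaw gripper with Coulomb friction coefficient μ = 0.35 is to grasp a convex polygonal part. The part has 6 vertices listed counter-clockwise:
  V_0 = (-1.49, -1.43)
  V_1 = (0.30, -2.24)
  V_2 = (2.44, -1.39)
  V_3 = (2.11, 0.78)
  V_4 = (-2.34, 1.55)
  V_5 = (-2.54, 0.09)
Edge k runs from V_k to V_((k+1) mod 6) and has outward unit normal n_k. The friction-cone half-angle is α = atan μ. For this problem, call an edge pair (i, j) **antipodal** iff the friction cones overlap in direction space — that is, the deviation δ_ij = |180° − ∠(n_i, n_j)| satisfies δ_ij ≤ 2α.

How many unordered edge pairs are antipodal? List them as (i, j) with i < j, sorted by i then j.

α = atan 0.35 = 19.29°;  2α = 38.58°
n_0 = (-0.4123, -0.9111)
n_1 = (+0.3691, -0.9294)
n_2 = (+0.9886, +0.1503)
n_3 = (+0.1705, +0.9854)
n_4 = (-0.9907, +0.1357)
n_5 = (-0.8228, -0.5684)
  (0,1): δ = 133.99°  ·
  (0,2): δ = 57.01°  ·
  (0,3): δ = 14.53°  ✓
  (0,4): δ = 106.55°  ·
  (0,5): δ = 148.98°  ·
  (1,2): δ = 103.02°  ·
  (1,3): δ = 31.48°  ✓
  (1,4): δ = 60.54°  ·
  (1,5): δ = 102.97°  ·
  (2,3): δ = 108.46°  ·
  (2,4): δ = 16.45°  ✓
  (2,5): δ = 25.99°  ✓
  (3,4): δ = 87.98°  ·
  (3,5): δ = 45.55°  ·
  (4,5): δ = 137.56°  ·
antipodal pairs: 4

count = 4; pairs: (0,3), (1,3), (2,4), (2,5)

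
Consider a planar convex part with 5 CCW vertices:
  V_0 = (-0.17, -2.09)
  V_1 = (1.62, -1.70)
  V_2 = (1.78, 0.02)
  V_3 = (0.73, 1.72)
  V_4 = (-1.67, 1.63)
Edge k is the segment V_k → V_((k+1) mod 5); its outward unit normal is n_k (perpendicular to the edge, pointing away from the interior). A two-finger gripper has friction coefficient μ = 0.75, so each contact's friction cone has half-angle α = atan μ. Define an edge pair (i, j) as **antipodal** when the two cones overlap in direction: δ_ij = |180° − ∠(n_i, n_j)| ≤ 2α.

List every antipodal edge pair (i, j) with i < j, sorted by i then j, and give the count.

count = 5; pairs: (0,2), (0,3), (1,4), (2,4), (3,4)

α = atan 0.75 = 36.87°;  2α = 73.74°
n_0 = (+0.2129, -0.9771)
n_1 = (+0.9957, -0.0926)
n_2 = (+0.8508, +0.5255)
n_3 = (-0.0375, +0.9993)
n_4 = (-0.9274, -0.3740)
  (0,1): δ = 107.61°  ·
  (0,2): δ = 70.59°  ✓
  (0,3): δ = 10.14°  ✓
  (0,4): δ = 99.67°  ·
  (1,2): δ = 142.98°  ·
  (1,3): δ = 82.54°  ·
  (1,4): δ = 27.28°  ✓
  (2,3): δ = 119.55°  ·
  (2,4): δ = 9.74°  ✓
  (3,4): δ = 70.19°  ✓
antipodal pairs: 5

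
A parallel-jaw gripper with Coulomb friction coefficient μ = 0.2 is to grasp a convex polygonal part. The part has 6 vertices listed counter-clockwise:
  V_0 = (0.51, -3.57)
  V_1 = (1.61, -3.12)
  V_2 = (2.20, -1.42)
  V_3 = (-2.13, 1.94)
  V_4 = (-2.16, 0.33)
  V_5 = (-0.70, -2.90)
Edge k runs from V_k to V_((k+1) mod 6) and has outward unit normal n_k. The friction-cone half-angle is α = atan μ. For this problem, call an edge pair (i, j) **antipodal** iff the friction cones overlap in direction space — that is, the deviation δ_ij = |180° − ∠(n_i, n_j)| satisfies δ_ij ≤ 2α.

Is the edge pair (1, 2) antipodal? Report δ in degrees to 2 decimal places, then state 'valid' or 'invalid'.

δ = 108.67°, invalid

α = atan 0.2 = 11.31°;  2α = 22.62°
edge 1: e_1 = (+0.59, +1.70);  n_1 = (+0.9447, -0.3279)
edge 2: e_2 = (-4.33, +3.36);  n_2 = (+0.6131, +0.7900)
∠(n_1, n_2) = 71.33°
δ = |180° − 71.33°| = 108.67°
108.67° > 2α = 22.62°  →  invalid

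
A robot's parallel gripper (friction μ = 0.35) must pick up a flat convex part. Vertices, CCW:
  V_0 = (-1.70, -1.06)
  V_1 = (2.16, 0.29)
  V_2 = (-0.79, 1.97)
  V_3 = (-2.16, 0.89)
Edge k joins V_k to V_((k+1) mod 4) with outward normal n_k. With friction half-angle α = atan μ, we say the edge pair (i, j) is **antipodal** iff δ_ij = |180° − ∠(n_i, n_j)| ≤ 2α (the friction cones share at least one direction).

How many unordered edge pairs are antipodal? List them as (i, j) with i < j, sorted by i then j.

count = 1; pairs: (0,2)

α = atan 0.35 = 19.29°;  2α = 38.58°
n_0 = (+0.3301, -0.9439)
n_1 = (+0.4949, +0.8690)
n_2 = (-0.6191, +0.7853)
n_3 = (-0.9733, -0.2296)
  (0,1): δ = 48.94°  ·
  (0,2): δ = 18.97°  ✓
  (0,3): δ = 84.00°  ·
  (1,2): δ = 112.09°  ·
  (1,3): δ = 47.07°  ·
  (2,3): δ = 114.98°  ·
antipodal pairs: 1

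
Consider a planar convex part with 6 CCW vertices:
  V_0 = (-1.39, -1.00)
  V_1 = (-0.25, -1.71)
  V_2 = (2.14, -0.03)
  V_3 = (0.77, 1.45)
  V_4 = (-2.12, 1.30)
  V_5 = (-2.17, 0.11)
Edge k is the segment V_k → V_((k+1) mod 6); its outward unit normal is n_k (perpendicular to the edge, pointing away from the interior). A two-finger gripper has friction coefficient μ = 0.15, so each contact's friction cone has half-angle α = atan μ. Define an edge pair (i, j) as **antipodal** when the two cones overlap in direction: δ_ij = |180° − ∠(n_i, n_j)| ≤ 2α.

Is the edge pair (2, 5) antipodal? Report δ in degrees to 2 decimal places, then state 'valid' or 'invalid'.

δ = 7.69°, valid

α = atan 0.15 = 8.53°;  2α = 17.06°
edge 2: e_2 = (-1.37, +1.48);  n_2 = (+0.7339, +0.6793)
edge 5: e_5 = (+0.78, -1.11);  n_5 = (-0.8182, -0.5749)
∠(n_2, n_5) = 172.31°
δ = |180° − 172.31°| = 7.69°
7.69° ≤ 2α = 17.06°  →  valid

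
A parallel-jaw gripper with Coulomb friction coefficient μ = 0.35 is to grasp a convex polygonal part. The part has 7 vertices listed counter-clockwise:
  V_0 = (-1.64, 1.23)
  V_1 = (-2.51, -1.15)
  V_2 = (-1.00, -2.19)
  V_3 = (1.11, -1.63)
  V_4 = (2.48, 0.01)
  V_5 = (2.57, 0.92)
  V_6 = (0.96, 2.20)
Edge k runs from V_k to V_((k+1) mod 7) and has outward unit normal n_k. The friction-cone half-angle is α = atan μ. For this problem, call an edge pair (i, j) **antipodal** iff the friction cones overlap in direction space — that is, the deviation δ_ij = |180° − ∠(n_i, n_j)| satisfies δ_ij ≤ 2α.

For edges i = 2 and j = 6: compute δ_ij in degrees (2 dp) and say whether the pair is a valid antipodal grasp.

α = atan 0.35 = 19.29°;  2α = 38.58°
edge 2: e_2 = (+2.11, +0.56);  n_2 = (+0.2565, -0.9665)
edge 6: e_6 = (-2.60, -0.97);  n_6 = (-0.3495, +0.9369)
∠(n_2, n_6) = 174.40°
δ = |180° − 174.40°| = 5.60°
5.60° ≤ 2α = 38.58°  →  valid

δ = 5.60°, valid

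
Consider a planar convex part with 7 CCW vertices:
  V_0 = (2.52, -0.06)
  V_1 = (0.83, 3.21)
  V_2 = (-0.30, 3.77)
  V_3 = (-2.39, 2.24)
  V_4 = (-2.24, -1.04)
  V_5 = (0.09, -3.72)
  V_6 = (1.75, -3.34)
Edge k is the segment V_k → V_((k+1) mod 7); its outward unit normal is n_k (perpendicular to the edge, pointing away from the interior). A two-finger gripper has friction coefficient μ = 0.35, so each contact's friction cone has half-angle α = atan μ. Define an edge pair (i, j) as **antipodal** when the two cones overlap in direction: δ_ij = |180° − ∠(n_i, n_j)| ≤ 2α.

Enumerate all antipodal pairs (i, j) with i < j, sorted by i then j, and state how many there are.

α = atan 0.35 = 19.29°;  2α = 38.58°
n_0 = (+0.8884, +0.4591)
n_1 = (+0.4440, +0.8960)
n_2 = (-0.5907, +0.8069)
n_3 = (-0.9990, -0.0457)
n_4 = (-0.7547, -0.6561)
n_5 = (+0.2231, -0.9748)
n_6 = (+0.9735, -0.2285)
  (0,1): δ = 143.69°  ·
  (0,2): δ = 81.12°  ·
  (0,3): δ = 24.71°  ✓
  (0,4): δ = 13.67°  ✓
  (0,5): δ = 75.56°  ·
  (0,6): δ = 139.46°  ·
  (1,2): δ = 117.43°  ·
  (1,3): δ = 61.02°  ·
  (1,4): δ = 22.63°  ✓
  (1,5): δ = 39.26°  ·
  (1,6): δ = 103.15°  ·
  (2,3): δ = 123.59°  ·
  (2,4): δ = 85.20°  ·
  (2,5): δ = 23.31°  ✓
  (2,6): δ = 40.58°  ·
  (3,4): δ = 141.61°  ·
  (3,5): δ = 79.72°  ·
  (3,6): δ = 15.83°  ✓
  (4,5): δ = 118.11°  ·
  (4,6): δ = 54.22°  ·
  (5,6): δ = 116.11°  ·
antipodal pairs: 5

count = 5; pairs: (0,3), (0,4), (1,4), (2,5), (3,6)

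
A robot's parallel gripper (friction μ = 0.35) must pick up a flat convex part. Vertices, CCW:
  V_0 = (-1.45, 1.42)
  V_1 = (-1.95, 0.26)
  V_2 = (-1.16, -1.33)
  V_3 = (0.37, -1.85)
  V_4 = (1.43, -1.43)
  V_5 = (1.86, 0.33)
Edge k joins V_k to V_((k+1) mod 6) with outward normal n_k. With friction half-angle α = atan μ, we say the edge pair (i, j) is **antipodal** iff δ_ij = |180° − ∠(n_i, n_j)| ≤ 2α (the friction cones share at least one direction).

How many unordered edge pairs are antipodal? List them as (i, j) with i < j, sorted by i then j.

α = atan 0.35 = 19.29°;  2α = 38.58°
n_0 = (-0.9183, +0.3958)
n_1 = (-0.8956, -0.4450)
n_2 = (-0.3218, -0.9468)
n_3 = (+0.3684, -0.9297)
n_4 = (+0.9714, -0.2373)
n_5 = (+0.3128, +0.9498)
  (0,1): δ = 130.26°  ·
  (0,2): δ = 85.45°  ·
  (0,3): δ = 45.07°  ·
  (0,4): δ = 9.59°  ✓
  (0,5): δ = 95.09°  ·
  (1,2): δ = 135.19°  ·
  (1,3): δ = 94.81°  ·
  (1,4): δ = 40.15°  ·
  (1,5): δ = 45.35°  ·
  (2,3): δ = 139.61°  ·
  (2,4): δ = 84.96°  ·
  (2,5): δ = 0.54°  ✓
  (3,4): δ = 125.34°  ·
  (3,5): δ = 39.84°  ·
  (4,5): δ = 94.50°  ·
antipodal pairs: 2

count = 2; pairs: (0,4), (2,5)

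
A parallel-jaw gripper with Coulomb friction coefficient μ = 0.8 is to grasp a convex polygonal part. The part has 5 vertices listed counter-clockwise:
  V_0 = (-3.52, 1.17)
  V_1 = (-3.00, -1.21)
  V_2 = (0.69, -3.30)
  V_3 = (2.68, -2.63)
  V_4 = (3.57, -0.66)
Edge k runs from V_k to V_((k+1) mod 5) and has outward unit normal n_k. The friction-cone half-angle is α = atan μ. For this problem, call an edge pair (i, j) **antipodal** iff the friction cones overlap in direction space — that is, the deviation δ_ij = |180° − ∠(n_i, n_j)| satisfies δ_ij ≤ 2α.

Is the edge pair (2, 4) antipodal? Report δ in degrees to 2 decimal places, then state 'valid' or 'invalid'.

δ = 33.08°, valid

α = atan 0.8 = 38.66°;  2α = 77.32°
edge 2: e_2 = (+1.99, +0.67);  n_2 = (+0.3191, -0.9477)
edge 4: e_4 = (-7.09, +1.83);  n_4 = (+0.2499, +0.9683)
∠(n_2, n_4) = 146.92°
δ = |180° − 146.92°| = 33.08°
33.08° ≤ 2α = 77.32°  →  valid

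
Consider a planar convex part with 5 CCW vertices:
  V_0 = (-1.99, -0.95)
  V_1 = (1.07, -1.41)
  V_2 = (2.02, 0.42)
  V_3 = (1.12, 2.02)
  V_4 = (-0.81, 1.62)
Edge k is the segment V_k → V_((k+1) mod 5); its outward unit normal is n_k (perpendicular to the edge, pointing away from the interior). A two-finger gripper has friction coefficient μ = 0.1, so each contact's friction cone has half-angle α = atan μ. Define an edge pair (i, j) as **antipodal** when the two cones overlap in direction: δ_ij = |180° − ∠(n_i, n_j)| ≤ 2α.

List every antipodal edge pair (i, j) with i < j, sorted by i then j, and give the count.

count = 1; pairs: (1,4)

α = atan 0.1 = 5.71°;  2α = 11.42°
n_0 = (-0.1487, -0.9889)
n_1 = (+0.8875, -0.4607)
n_2 = (+0.8716, +0.4903)
n_3 = (-0.2029, +0.9792)
n_4 = (-0.9088, +0.4173)
  (0,1): δ = 108.89°  ·
  (0,2): δ = 52.09°  ·
  (0,3): δ = 20.26°  ·
  (0,4): δ = 73.89°  ·
  (1,2): δ = 123.21°  ·
  (1,3): δ = 50.86°  ·
  (1,4): δ = 2.77°  ✓
  (2,3): δ = 107.65°  ·
  (2,4): δ = 54.02°  ·
  (3,4): δ = 126.37°  ·
antipodal pairs: 1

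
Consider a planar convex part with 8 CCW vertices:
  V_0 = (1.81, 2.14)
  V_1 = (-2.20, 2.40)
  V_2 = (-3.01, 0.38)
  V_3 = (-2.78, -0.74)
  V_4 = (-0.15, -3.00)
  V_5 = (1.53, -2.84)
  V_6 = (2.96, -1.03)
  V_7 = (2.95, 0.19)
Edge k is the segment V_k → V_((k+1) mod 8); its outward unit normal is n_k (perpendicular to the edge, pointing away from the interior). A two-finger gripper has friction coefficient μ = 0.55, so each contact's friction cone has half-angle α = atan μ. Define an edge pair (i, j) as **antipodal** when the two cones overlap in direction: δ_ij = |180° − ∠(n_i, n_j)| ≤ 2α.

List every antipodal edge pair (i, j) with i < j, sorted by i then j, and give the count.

count = 11; pairs: (0,3), (0,4), (0,5), (1,5), (1,6), (1,7), (2,5), (2,6), (2,7), (3,6), (3,7)

α = atan 0.55 = 28.81°;  2α = 57.62°
n_0 = (+0.0647, +0.9979)
n_1 = (-0.9282, +0.3722)
n_2 = (-0.9796, -0.2012)
n_3 = (-0.6517, -0.7584)
n_4 = (+0.0948, -0.9955)
n_5 = (+0.7847, -0.6199)
n_6 = (+1.0000, +0.0082)
n_7 = (+0.8633, +0.5047)
  (0,1): δ = 108.14°  ·
  (0,2): δ = 74.69°  ·
  (0,3): δ = 36.96°  ✓
  (0,4): δ = 9.15°  ✓
  (0,5): δ = 55.40°  ✓
  (0,6): δ = 94.18°  ·
  (0,7): δ = 124.02°  ·
  (1,2): δ = 146.54°  ·
  (1,3): δ = 108.82°  ·
  (1,4): δ = 62.71°  ·
  (1,5): δ = 16.46°  ✓
  (1,6): δ = 22.32°  ✓
  (1,7): δ = 52.16°  ✓
  (2,3): δ = 142.28°  ·
  (2,4): δ = 96.16°  ·
  (2,5): δ = 49.92°  ✓
  (2,6): δ = 11.14°  ✓
  (2,7): δ = 18.71°  ✓
  (3,4): δ = 133.89°  ·
  (3,5): δ = 87.64°  ·
  (3,6): δ = 48.86°  ✓
  (3,7): δ = 19.02°  ✓
  (4,5): δ = 133.75°  ·
  (4,6): δ = 94.97°  ·
  (4,7): δ = 65.13°  ·
  (5,6): δ = 141.22°  ·
  (5,7): δ = 111.38°  ·
  (6,7): δ = 150.16°  ·
antipodal pairs: 11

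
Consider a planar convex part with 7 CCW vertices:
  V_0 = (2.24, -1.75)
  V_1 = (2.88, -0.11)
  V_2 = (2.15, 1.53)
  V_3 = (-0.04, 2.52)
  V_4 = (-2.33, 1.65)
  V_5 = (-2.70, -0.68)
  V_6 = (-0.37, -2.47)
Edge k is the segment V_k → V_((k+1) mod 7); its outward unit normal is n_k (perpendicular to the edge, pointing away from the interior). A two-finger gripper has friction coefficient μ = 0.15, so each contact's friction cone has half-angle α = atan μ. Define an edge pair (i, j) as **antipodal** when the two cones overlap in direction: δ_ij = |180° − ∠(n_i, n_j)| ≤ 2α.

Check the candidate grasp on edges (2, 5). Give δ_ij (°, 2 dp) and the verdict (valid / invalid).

δ = 13.21°, valid

α = atan 0.15 = 8.53°;  2α = 17.06°
edge 2: e_2 = (-2.19, +0.99);  n_2 = (+0.4119, +0.9112)
edge 5: e_5 = (+2.33, -1.79);  n_5 = (-0.6092, -0.7930)
∠(n_2, n_5) = 166.79°
δ = |180° − 166.79°| = 13.21°
13.21° ≤ 2α = 17.06°  →  valid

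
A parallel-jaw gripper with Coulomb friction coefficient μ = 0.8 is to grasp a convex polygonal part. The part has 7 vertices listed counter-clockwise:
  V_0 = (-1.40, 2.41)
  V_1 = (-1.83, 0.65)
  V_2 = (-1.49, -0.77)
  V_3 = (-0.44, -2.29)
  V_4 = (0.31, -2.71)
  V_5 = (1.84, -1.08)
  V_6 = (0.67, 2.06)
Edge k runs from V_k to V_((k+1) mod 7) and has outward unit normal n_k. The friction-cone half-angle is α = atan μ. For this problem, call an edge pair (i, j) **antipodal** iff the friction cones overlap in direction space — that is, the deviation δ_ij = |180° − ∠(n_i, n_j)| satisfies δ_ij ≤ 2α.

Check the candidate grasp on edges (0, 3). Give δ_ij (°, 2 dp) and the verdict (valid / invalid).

δ = 105.52°, invalid

α = atan 0.8 = 38.66°;  2α = 77.32°
edge 0: e_0 = (-0.43, -1.76);  n_0 = (-0.9714, +0.2373)
edge 3: e_3 = (+0.75, -0.42);  n_3 = (-0.4886, -0.8725)
∠(n_0, n_3) = 74.48°
δ = |180° − 74.48°| = 105.52°
105.52° > 2α = 77.32°  →  invalid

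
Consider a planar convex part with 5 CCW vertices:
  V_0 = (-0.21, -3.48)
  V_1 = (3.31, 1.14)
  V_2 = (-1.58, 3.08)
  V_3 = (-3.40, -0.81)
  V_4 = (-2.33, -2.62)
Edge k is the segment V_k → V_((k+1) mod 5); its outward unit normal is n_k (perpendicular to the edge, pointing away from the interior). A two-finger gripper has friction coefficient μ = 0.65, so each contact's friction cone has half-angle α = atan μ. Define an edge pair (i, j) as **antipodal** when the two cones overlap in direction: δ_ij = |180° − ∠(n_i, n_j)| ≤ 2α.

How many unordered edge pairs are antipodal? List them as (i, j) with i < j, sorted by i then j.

α = atan 0.65 = 33.02°;  2α = 66.05°
n_0 = (+0.7954, -0.6060)
n_1 = (+0.3688, +0.9295)
n_2 = (-0.9058, +0.4238)
n_3 = (-0.8608, -0.5089)
n_4 = (-0.3759, -0.9267)
  (0,1): δ = 74.34°  ·
  (0,2): δ = 12.23°  ✓
  (0,3): δ = 67.89°  ·
  (0,4): δ = 105.22°  ·
  (1,2): δ = 93.43°  ·
  (1,3): δ = 37.77°  ✓
  (1,4): δ = 0.44°  ✓
  (2,3): δ = 124.34°  ·
  (2,4): δ = 87.01°  ·
  (3,4): δ = 142.67°  ·
antipodal pairs: 3

count = 3; pairs: (0,2), (1,3), (1,4)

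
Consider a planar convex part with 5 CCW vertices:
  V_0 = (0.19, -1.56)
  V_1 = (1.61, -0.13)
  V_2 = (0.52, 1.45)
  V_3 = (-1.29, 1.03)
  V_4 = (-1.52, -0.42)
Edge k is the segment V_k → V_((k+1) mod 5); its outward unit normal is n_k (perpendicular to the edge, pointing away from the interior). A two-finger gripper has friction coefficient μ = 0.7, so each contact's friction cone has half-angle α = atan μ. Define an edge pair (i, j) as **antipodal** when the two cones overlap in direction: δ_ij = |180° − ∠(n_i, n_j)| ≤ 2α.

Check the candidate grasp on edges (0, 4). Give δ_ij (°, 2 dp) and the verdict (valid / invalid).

δ = 101.11°, invalid

α = atan 0.7 = 34.99°;  2α = 69.98°
edge 0: e_0 = (+1.42, +1.43);  n_0 = (+0.7096, -0.7046)
edge 4: e_4 = (+1.71, -1.14);  n_4 = (-0.5547, -0.8321)
∠(n_0, n_4) = 78.89°
δ = |180° − 78.89°| = 101.11°
101.11° > 2α = 69.98°  →  invalid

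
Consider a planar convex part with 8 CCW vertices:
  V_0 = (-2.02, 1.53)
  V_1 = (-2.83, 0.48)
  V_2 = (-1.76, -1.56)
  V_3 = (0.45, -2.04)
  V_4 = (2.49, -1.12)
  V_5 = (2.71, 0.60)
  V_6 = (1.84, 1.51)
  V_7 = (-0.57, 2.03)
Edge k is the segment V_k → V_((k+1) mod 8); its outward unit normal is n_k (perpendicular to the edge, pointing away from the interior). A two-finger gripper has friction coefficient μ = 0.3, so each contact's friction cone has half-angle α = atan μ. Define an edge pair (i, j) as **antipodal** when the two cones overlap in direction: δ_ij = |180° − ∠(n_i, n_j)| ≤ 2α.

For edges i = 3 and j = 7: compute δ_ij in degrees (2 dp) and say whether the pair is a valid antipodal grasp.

δ = 5.25°, valid

α = atan 0.3 = 16.70°;  2α = 33.40°
edge 3: e_3 = (+2.04, +0.92);  n_3 = (+0.4111, -0.9116)
edge 7: e_7 = (-1.45, -0.50);  n_7 = (-0.3260, +0.9454)
∠(n_3, n_7) = 174.75°
δ = |180° − 174.75°| = 5.25°
5.25° ≤ 2α = 33.40°  →  valid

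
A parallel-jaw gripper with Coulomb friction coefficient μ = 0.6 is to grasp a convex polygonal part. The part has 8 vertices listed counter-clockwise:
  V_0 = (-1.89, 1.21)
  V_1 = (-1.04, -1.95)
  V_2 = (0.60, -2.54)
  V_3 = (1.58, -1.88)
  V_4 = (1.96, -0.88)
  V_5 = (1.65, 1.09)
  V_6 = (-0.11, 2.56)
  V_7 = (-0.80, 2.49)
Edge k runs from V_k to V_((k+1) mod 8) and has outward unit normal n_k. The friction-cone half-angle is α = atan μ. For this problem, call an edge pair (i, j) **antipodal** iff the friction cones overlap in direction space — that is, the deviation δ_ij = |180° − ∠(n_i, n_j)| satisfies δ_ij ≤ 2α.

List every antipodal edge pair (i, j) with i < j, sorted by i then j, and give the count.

α = atan 0.6 = 30.96°;  2α = 61.93°
n_0 = (-0.9657, -0.2598)
n_1 = (-0.3385, -0.9410)
n_2 = (+0.5586, -0.8294)
n_3 = (+0.9348, -0.3552)
n_4 = (+0.9878, +0.1554)
n_5 = (+0.6410, +0.7675)
n_6 = (-0.1009, +0.9949)
n_7 = (-0.7614, +0.6483)
  (0,1): δ = 124.84°  ·
  (0,2): δ = 71.10°  ·
  (0,3): δ = 35.86°  ✓
  (0,4): δ = 6.11°  ✓
  (0,5): δ = 35.07°  ✓
  (0,6): δ = 80.74°  ·
  (0,7): δ = 124.53°  ·
  (1,2): δ = 126.25°  ·
  (1,3): δ = 91.02°  ·
  (1,4): δ = 61.27°  ✓
  (1,5): δ = 20.08°  ✓
  (1,6): δ = 25.58°  ✓
  (1,7): δ = 69.37°  ·
  (2,3): δ = 144.77°  ·
  (2,4): δ = 115.02°  ·
  (2,5): δ = 73.83°  ·
  (2,6): δ = 28.17°  ✓
  (2,7): δ = 15.62°  ✓
  (3,4): δ = 150.25°  ·
  (3,5): δ = 109.06°  ·
  (3,6): δ = 63.40°  ·
  (3,7): δ = 19.61°  ✓
  (4,5): δ = 138.81°  ·
  (4,6): δ = 93.15°  ·
  (4,7): δ = 49.36°  ✓
  (5,6): δ = 134.34°  ·
  (5,7): δ = 90.55°  ·
  (6,7): δ = 136.21°  ·
antipodal pairs: 10

count = 10; pairs: (0,3), (0,4), (0,5), (1,4), (1,5), (1,6), (2,6), (2,7), (3,7), (4,7)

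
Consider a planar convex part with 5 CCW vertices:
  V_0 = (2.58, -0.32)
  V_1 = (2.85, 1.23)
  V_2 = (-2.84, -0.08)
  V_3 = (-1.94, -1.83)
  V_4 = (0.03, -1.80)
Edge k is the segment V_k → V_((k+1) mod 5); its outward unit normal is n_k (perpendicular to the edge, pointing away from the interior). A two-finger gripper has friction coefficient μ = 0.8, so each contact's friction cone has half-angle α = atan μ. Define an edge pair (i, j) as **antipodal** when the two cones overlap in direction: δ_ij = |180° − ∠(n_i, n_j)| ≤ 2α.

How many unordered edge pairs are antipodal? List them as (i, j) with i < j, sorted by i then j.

count = 5; pairs: (0,1), (0,2), (1,2), (1,3), (1,4)

α = atan 0.8 = 38.66°;  2α = 77.32°
n_0 = (+0.9852, -0.1716)
n_1 = (-0.2244, +0.9745)
n_2 = (-0.8893, -0.4573)
n_3 = (+0.0152, -0.9999)
n_4 = (+0.5020, -0.8649)
  (0,1): δ = 67.15°  ✓
  (0,2): δ = 37.10°  ✓
  (0,3): δ = 100.75°  ·
  (0,4): δ = 130.01°  ·
  (1,2): δ = 75.75°  ✓
  (1,3): δ = 12.09°  ✓
  (1,4): δ = 17.17°  ✓
  (2,3): δ = 116.34°  ·
  (2,4): δ = 87.09°  ·
  (3,4): δ = 150.74°  ·
antipodal pairs: 5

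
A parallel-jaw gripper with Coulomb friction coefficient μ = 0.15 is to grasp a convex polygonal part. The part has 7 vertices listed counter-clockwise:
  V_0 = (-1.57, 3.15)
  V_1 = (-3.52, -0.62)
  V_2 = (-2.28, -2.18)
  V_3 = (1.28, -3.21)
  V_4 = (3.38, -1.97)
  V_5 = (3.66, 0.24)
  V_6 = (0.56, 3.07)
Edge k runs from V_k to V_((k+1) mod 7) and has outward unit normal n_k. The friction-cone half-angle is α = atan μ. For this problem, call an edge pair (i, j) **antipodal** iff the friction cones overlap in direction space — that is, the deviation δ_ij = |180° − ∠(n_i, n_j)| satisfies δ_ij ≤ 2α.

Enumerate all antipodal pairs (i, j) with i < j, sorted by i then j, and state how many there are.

α = atan 0.15 = 8.53°;  2α = 17.06°
n_0 = (-0.8882, +0.4594)
n_1 = (-0.7828, -0.6222)
n_2 = (-0.2779, -0.9606)
n_3 = (+0.5085, -0.8611)
n_4 = (+0.9921, -0.1257)
n_5 = (+0.6742, +0.7385)
n_6 = (+0.0375, +0.9993)
  (0,1): δ = 114.17°  ·
  (0,2): δ = 78.79°  ·
  (0,3): δ = 32.09°  ·
  (0,4): δ = 20.13°  ·
  (0,5): δ = 74.96°  ·
  (0,6): δ = 115.20°  ·
  (1,2): δ = 144.62°  ·
  (1,3): δ = 97.92°  ·
  (1,4): δ = 45.70°  ·
  (1,5): δ = 9.13°  ✓
  (1,6): δ = 49.37°  ·
  (2,3): δ = 133.30°  ·
  (2,4): δ = 81.08°  ·
  (2,5): δ = 26.26°  ·
  (2,6): δ = 13.99°  ✓
  (3,4): δ = 127.78°  ·
  (3,5): δ = 72.95°  ·
  (3,6): δ = 32.71°  ·
  (4,5): δ = 125.17°  ·
  (4,6): δ = 84.93°  ·
  (5,6): δ = 139.76°  ·
antipodal pairs: 2

count = 2; pairs: (1,5), (2,6)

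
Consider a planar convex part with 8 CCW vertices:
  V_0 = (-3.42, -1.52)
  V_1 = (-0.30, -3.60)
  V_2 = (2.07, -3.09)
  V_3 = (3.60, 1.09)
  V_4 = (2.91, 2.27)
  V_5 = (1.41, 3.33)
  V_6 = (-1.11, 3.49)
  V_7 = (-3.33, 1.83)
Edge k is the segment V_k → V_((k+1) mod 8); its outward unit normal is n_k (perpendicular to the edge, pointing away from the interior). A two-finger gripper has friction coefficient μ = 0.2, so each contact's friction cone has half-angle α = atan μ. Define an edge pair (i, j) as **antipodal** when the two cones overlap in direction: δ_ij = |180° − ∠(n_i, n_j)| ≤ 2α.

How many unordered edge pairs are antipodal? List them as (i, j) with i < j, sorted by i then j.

α = atan 0.2 = 11.31°;  2α = 22.62°
n_0 = (-0.5547, -0.8321)
n_1 = (+0.2104, -0.9776)
n_2 = (+0.9391, -0.3437)
n_3 = (+0.8632, +0.5048)
n_4 = (+0.5771, +0.8167)
n_5 = (+0.0634, +0.9980)
n_6 = (-0.5988, +0.8009)
n_7 = (-0.9996, +0.0269)
  (0,1): δ = 134.17°  ·
  (0,2): δ = 76.41°  ·
  (0,3): δ = 25.99°  ·
  (0,4): δ = 1.56°  ✓
  (0,5): δ = 30.06°  ·
  (0,6): δ = 70.48°  ·
  (0,7): δ = 122.15°  ·
  (1,2): δ = 122.25°  ·
  (1,3): δ = 71.83°  ·
  (1,4): δ = 47.39°  ·
  (1,5): δ = 15.78°  ✓
  (1,6): δ = 24.64°  ·
  (1,7): δ = 76.32°  ·
  (2,3): δ = 129.58°  ·
  (2,4): δ = 105.14°  ·
  (2,5): δ = 73.53°  ·
  (2,6): δ = 33.11°  ·
  (2,7): δ = 18.57°  ✓
  (3,4): δ = 155.56°  ·
  (3,5): δ = 123.95°  ·
  (3,6): δ = 83.53°  ·
  (3,7): δ = 31.86°  ·
  (4,5): δ = 148.39°  ·
  (4,6): δ = 107.97°  ·
  (4,7): δ = 56.29°  ·
  (5,6): δ = 139.58°  ·
  (5,7): δ = 87.91°  ·
  (6,7): δ = 128.33°  ·
antipodal pairs: 3

count = 3; pairs: (0,4), (1,5), (2,7)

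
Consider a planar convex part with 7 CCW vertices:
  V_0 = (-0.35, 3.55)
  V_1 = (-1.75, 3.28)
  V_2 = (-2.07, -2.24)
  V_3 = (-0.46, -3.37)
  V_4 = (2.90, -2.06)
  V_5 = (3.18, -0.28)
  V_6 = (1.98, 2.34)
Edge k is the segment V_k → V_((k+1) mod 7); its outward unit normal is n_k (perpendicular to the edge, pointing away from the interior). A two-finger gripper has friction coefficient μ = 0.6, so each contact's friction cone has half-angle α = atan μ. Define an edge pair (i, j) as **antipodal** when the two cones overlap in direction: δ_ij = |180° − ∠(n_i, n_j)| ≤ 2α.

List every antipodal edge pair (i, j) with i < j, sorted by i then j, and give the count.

α = atan 0.6 = 30.96°;  2α = 61.93°
n_0 = (-0.1894, +0.9819)
n_1 = (-0.9983, +0.0579)
n_2 = (-0.5745, -0.8185)
n_3 = (+0.3632, -0.9317)
n_4 = (+0.9879, -0.1554)
n_5 = (+0.9092, +0.4164)
n_6 = (+0.4609, +0.8875)
  (0,1): δ = 104.23°  ·
  (0,2): δ = 45.98°  ✓
  (0,3): δ = 10.38°  ✓
  (0,4): δ = 70.14°  ·
  (0,5): δ = 103.69°  ·
  (0,6): δ = 141.64°  ·
  (1,2): δ = 121.75°  ·
  (1,3): δ = 65.38°  ·
  (1,4): δ = 5.62°  ✓
  (1,5): δ = 27.93°  ✓
  (1,6): δ = 65.87°  ·
  (2,3): δ = 123.64°  ·
  (2,4): δ = 63.88°  ·
  (2,5): δ = 30.33°  ✓
  (2,6): δ = 7.62°  ✓
  (3,4): δ = 120.24°  ·
  (3,5): δ = 86.69°  ·
  (3,6): δ = 48.74°  ✓
  (4,5): δ = 146.45°  ·
  (4,6): δ = 108.50°  ·
  (5,6): δ = 142.05°  ·
antipodal pairs: 7

count = 7; pairs: (0,2), (0,3), (1,4), (1,5), (2,5), (2,6), (3,6)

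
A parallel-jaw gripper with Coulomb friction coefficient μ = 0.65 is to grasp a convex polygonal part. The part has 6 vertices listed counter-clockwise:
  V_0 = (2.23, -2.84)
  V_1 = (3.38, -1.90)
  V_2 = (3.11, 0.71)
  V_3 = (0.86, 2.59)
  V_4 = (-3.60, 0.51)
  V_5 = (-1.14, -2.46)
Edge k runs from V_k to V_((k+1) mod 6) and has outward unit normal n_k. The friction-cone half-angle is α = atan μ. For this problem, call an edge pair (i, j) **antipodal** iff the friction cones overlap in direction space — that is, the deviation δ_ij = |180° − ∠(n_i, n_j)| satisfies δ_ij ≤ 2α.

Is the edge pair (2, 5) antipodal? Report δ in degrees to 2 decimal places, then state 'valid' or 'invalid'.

δ = 33.45°, valid

α = atan 0.65 = 33.02°;  2α = 66.05°
edge 2: e_2 = (-2.25, +1.88);  n_2 = (+0.6412, +0.7674)
edge 5: e_5 = (+3.37, -0.38);  n_5 = (-0.1120, -0.9937)
∠(n_2, n_5) = 146.55°
δ = |180° − 146.55°| = 33.45°
33.45° ≤ 2α = 66.05°  →  valid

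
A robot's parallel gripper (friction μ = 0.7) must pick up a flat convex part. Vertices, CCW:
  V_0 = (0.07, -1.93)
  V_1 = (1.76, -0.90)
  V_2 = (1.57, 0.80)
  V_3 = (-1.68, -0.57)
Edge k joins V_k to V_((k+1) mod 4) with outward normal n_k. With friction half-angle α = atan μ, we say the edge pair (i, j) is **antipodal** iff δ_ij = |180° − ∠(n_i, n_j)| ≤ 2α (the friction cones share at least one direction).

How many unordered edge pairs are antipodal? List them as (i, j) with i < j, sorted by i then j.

α = atan 0.7 = 34.99°;  2α = 69.98°
n_0 = (+0.5204, -0.8539)
n_1 = (+0.9938, +0.1111)
n_2 = (-0.3884, +0.9215)
n_3 = (-0.6136, -0.7896)
  (0,1): δ = 114.98°  ·
  (0,2): δ = 8.50°  ✓
  (0,3): δ = 110.79°  ·
  (1,2): δ = 73.52°  ·
  (1,3): δ = 45.77°  ✓
  (2,3): δ = 60.71°  ✓
antipodal pairs: 3

count = 3; pairs: (0,2), (1,3), (2,3)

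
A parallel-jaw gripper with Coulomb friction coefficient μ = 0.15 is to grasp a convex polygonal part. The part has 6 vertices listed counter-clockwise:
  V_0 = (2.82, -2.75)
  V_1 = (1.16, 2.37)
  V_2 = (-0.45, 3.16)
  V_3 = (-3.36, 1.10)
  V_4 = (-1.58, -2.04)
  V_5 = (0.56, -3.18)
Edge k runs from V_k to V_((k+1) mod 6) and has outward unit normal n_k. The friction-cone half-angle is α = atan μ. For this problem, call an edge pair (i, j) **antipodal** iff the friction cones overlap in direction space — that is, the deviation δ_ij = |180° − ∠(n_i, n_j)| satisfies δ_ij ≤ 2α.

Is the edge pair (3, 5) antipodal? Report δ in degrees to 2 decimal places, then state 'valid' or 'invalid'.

δ = 108.78°, invalid

α = atan 0.15 = 8.53°;  2α = 17.06°
edge 3: e_3 = (+1.78, -3.14);  n_3 = (-0.8699, -0.4932)
edge 5: e_5 = (+2.26, +0.43);  n_5 = (+0.1869, -0.9824)
∠(n_3, n_5) = 71.22°
δ = |180° − 71.22°| = 108.78°
108.78° > 2α = 17.06°  →  invalid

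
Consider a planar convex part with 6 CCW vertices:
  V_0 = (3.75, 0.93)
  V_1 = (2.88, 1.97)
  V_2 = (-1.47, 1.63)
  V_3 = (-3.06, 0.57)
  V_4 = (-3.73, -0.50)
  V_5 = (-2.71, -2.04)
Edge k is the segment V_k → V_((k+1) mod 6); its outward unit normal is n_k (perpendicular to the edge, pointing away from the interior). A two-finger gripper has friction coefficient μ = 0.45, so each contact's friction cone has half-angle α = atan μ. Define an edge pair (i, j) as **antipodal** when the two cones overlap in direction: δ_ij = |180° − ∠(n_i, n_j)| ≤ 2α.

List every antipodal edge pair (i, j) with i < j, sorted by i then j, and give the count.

count = 4; pairs: (0,4), (1,5), (2,5), (3,5)

α = atan 0.45 = 24.23°;  2α = 48.46°
n_0 = (+0.7670, +0.6416)
n_1 = (-0.0779, +0.9970)
n_2 = (-0.5547, +0.8321)
n_3 = (-0.8476, +0.5307)
n_4 = (-0.8337, -0.5522)
n_5 = (+0.4177, -0.9086)
  (0,1): δ = 125.44°  ·
  (0,2): δ = 96.22°  ·
  (0,3): δ = 71.97°  ·
  (0,4): δ = 6.40°  ✓
  (0,5): δ = 74.78°  ·
  (1,2): δ = 150.78°  ·
  (1,3): δ = 126.52°  ·
  (1,4): δ = 60.95°  ·
  (1,5): δ = 20.22°  ✓
  (2,3): δ = 155.74°  ·
  (2,4): δ = 90.17°  ·
  (2,5): δ = 9.00°  ✓
  (3,4): δ = 114.43°  ·
  (3,5): δ = 33.26°  ✓
  (4,5): δ = 98.83°  ·
antipodal pairs: 4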